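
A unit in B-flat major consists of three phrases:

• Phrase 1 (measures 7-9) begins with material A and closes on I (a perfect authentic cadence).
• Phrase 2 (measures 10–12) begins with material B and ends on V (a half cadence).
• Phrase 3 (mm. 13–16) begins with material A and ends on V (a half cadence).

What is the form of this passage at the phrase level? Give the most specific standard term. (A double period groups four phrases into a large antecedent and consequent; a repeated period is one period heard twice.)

phrase group

The final phrase closes with a half cadence, which is not stronger than the preceding half cadence; the 3 phrases lack an overall antecedent–consequent design and so form a phrase group.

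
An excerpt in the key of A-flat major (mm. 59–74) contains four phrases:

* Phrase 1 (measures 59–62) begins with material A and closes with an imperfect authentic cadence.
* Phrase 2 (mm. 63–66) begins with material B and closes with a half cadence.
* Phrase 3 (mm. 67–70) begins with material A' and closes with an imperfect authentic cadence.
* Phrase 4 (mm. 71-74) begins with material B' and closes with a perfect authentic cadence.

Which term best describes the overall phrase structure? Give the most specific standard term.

parallel double period

Four phrases in two halves: the first half (measures 59–66) ends with a half cadence, the second (measures 67–74) with a perfect authentic cadence — a large antecedent–consequent pair, i.e. a double period.
Phrase 3 begins with the same material as phrase 1, making it parallel.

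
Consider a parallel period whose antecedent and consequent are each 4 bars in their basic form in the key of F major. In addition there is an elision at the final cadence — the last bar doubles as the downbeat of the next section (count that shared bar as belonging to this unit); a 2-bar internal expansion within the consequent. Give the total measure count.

Basic parallel period: 4 + 4 = 8 bars.
8 (basic form) + 2 (internal expansion) = 10.
The elision shares a bar with the next section but does not change this unit's count.

10 measures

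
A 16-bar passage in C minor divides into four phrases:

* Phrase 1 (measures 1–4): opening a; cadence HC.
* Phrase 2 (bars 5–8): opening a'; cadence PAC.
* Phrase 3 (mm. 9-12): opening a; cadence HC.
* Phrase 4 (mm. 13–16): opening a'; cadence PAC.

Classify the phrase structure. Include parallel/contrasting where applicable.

repeated period

The cadence pattern HC–PAC–HC–PAC is weak–strong twice, and phrases 3–4 restate phrases 1–2: a period heard twice, not a double period (which would end weakly at phrase 2).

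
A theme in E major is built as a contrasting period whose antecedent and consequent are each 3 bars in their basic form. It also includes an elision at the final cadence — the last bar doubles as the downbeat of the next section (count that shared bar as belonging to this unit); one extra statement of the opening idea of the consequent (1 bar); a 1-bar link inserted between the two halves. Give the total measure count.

Basic contrasting period: 3 + 3 = 6 bars.
6 (basic form) + 1 (extra statement) + 1 (link) = 8.
The elision shares a bar with the next section but does not change this unit's count.

8 measures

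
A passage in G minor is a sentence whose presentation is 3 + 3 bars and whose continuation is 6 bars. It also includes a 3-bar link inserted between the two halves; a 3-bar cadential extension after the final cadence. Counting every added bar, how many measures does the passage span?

18 measures

Basic sentence: 3 + 3 + 6 = 12 bars.
12 (basic form) + 3 (link) + 3 (cadential extension) = 18.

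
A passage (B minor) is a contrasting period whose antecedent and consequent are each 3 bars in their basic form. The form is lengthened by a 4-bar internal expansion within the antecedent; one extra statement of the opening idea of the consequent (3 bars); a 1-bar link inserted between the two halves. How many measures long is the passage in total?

Basic contrasting period: 3 + 3 = 6 bars.
6 (basic form) + 4 (internal expansion) + 3 (extra statement) + 1 (link) = 14.

14 measures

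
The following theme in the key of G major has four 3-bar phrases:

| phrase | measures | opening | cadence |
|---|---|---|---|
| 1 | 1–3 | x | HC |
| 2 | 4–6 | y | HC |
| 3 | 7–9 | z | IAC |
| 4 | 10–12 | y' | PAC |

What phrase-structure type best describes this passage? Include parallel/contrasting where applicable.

contrasting double period

Four phrases in two halves: the first half (measures 1-6) ends with a half cadence, the second (bars 7-12) with a perfect authentic cadence — a large antecedent–consequent pair, i.e. a double period.
Phrase 3 begins with different material from phrase 1, making it contrasting.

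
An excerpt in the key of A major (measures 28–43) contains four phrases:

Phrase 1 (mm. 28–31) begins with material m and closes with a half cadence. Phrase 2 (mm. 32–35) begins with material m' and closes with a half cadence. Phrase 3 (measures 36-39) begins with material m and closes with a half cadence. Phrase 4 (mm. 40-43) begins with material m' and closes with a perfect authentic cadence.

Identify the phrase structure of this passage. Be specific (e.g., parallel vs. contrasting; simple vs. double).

parallel double period

Four phrases in two halves: the first half (mm. 28–35) ends with a half cadence, the second (mm. 36–43) with a perfect authentic cadence — a large antecedent–consequent pair, i.e. a double period.
Phrase 3 begins with the same material as phrase 1, making it parallel.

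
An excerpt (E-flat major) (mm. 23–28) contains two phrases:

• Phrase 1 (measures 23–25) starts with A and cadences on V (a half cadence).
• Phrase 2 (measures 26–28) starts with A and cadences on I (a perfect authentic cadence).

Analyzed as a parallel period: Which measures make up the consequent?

measures 26–28

The antecedent is the phrase ending with the weaker cadence (half cadence, phrase 1) and the consequent the one ending more conclusively (perfect authentic cadence, phrase 2); the consequent is mm. 26–28.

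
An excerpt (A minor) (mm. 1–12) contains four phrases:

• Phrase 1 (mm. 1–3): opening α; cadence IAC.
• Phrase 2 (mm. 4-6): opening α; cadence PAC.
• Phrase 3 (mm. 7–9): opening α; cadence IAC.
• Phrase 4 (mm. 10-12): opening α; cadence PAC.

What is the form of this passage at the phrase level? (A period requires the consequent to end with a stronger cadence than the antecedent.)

repeated period

The cadence pattern IAC–PAC–IAC–PAC is weak–strong twice, and phrases 3–4 restate phrases 1–2: a period heard twice, not a double period (which would end weakly at phrase 2).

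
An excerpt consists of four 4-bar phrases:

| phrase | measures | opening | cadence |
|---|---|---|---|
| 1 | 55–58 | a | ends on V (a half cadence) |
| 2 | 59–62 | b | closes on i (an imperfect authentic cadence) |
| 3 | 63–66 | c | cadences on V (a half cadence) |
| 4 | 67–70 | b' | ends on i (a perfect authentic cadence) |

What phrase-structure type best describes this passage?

Four phrases in two halves: the first half (measures 55-62) ends with an imperfect authentic cadence, the second (mm. 63-70) with a perfect authentic cadence — a large antecedent–consequent pair, i.e. a double period.
Phrase 3 begins with different material from phrase 1, making it contrasting.

contrasting double period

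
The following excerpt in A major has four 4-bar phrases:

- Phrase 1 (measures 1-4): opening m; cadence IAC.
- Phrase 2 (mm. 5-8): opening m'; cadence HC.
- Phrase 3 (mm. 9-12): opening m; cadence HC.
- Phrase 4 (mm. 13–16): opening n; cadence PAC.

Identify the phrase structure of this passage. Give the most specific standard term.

parallel double period

Four phrases in two halves: the first half (mm. 1–8) ends with a half cadence, the second (bars 9–16) with a perfect authentic cadence — a large antecedent–consequent pair, i.e. a double period.
Phrase 3 begins with the same material as phrase 1, making it parallel.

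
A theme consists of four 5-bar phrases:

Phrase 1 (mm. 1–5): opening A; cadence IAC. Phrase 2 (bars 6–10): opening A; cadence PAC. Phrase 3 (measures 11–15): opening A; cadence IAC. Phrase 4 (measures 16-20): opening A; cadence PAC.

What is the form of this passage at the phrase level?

The cadence pattern IAC–PAC–IAC–PAC is weak–strong twice, and phrases 3–4 restate phrases 1–2: a period heard twice, not a double period (which would end weakly at phrase 2).

repeated period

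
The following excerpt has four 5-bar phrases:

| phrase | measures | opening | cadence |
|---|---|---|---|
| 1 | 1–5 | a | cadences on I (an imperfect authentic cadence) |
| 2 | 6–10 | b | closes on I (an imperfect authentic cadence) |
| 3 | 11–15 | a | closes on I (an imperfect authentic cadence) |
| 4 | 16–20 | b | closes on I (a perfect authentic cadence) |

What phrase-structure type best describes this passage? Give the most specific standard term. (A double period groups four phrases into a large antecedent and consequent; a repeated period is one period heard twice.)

Four phrases in two halves: the first half (mm. 1-10) ends with an imperfect authentic cadence, the second (measures 11-20) with a perfect authentic cadence — a large antecedent–consequent pair, i.e. a double period.
Phrase 3 begins with the same material as phrase 1, making it parallel.

parallel double period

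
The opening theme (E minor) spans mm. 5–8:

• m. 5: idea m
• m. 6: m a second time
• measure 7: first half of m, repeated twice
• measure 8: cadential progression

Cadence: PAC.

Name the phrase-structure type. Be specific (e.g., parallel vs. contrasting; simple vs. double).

Basic idea (m. 5) + its repetition (m. 6) form the presentation; fragmentation and cadence (mm. 7–8) form the continuation — the 4-bar whole is a sentence.

sentence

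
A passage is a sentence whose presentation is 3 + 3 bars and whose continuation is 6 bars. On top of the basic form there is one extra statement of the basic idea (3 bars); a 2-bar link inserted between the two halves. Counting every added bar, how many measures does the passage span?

Basic sentence: 3 + 3 + 6 = 12 bars.
12 (basic form) + 3 (extra statement) + 2 (link) = 17.

17 measures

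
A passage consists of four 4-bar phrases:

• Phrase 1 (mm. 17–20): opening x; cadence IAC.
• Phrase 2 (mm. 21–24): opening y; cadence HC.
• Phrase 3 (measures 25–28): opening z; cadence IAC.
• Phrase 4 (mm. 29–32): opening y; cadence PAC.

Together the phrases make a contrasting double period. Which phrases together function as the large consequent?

In a double period the first pair of phrases (ending half cadence) is the large antecedent and the second pair (ending perfect authentic cadence) is the large consequent; the consequent is phrases 3 and 4.

phrases 3 and 4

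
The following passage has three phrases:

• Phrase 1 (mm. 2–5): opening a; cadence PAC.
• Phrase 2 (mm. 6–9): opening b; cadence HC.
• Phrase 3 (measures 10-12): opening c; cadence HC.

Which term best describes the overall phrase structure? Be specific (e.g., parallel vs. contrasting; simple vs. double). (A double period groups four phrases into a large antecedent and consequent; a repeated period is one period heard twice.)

The final phrase closes with a half cadence, which is not stronger than the preceding half cadence; the 3 phrases lack an overall antecedent–consequent design and so form a phrase group.

phrase group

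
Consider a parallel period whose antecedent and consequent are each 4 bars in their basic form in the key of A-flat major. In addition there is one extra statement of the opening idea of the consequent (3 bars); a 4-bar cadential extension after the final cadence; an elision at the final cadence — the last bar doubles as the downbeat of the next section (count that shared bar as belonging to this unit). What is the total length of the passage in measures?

Basic parallel period: 4 + 4 = 8 bars.
8 (basic form) + 3 (extra statement) + 4 (cadential extension) = 15.
The elision shares a bar with the next section but does not change this unit's count.

15 measures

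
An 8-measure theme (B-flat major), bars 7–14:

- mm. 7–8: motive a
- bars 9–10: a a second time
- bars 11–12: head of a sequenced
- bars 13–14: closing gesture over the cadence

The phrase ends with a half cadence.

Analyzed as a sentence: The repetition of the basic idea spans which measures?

The presentation of a sentence is the basic idea (bars 7–8) plus its repetition (mm. 9–10); the repetition of the basic idea is therefore mm. 9-10.

measures 9–10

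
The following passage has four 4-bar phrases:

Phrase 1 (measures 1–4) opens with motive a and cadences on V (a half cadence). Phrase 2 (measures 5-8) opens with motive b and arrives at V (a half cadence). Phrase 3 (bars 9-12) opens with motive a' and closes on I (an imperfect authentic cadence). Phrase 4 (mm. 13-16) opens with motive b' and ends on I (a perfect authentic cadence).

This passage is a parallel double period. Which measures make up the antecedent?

measures 1–8

In a double period the four phrases pair into a large antecedent (phrases 1–2, ending half cadence) and a large consequent (phrases 3–4, ending perfect authentic cadence). The antecedent spans mm. 1-8.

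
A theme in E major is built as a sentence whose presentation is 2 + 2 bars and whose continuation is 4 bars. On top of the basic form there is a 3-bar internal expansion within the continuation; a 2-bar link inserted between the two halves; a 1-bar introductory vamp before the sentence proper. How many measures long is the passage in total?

Basic sentence: 2 + 2 + 4 = 8 bars.
8 (basic form) + 3 (internal expansion) + 2 (link) + 1 (introduction) = 14.

14 measures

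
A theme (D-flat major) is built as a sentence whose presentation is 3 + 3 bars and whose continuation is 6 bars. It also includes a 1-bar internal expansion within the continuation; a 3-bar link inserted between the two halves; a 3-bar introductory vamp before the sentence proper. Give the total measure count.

Basic sentence: 3 + 3 + 6 = 12 bars.
12 (basic form) + 1 (internal expansion) + 3 (link) + 3 (introduction) = 19.

19 measures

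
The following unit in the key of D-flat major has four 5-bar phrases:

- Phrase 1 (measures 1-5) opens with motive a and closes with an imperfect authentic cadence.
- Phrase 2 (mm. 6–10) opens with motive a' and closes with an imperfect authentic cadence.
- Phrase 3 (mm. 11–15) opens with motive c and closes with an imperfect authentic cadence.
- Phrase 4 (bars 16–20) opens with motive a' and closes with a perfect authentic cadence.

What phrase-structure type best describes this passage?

contrasting double period

Four phrases in two halves: the first half (mm. 1-10) ends with an imperfect authentic cadence, the second (bars 11–20) with a perfect authentic cadence — a large antecedent–consequent pair, i.e. a double period.
Phrase 3 begins with different material from phrase 1, making it contrasting.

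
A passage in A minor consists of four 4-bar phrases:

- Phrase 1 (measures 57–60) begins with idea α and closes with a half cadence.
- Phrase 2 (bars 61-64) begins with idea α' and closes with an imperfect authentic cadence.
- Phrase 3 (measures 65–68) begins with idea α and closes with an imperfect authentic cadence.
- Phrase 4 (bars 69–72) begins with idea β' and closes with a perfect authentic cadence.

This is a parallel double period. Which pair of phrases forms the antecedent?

phrases 1 and 2

In a double period the first pair of phrases (ending imperfect authentic cadence) is the large antecedent and the second pair (ending perfect authentic cadence) is the large consequent; the antecedent is phrases 1 and 2.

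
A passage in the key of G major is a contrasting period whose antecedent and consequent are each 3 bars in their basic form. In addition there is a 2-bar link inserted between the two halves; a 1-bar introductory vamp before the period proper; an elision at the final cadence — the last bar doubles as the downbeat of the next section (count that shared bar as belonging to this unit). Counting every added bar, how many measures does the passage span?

Basic contrasting period: 3 + 3 = 6 bars.
6 (basic form) + 2 (link) + 1 (introduction) = 9.
The elision shares a bar with the next section but does not change this unit's count.

9 measures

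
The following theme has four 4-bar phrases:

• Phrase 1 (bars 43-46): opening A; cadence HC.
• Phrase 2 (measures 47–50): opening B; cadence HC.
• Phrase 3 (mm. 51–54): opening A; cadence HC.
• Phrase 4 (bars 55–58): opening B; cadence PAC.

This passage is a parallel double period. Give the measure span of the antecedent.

measures 43–50

In a double period the four phrases pair into a large antecedent (phrases 1–2, ending half cadence) and a large consequent (phrases 3–4, ending perfect authentic cadence). The antecedent spans mm. 43-50.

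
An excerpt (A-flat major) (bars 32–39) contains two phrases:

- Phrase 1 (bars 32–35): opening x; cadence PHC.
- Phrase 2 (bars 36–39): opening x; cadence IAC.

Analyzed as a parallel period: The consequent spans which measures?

The antecedent is the phrase ending with the weaker cadence (Phrygian half cadence, phrase 1) and the consequent the one ending more conclusively (imperfect authentic cadence, phrase 2); the consequent is bars 36-39.

measures 36–39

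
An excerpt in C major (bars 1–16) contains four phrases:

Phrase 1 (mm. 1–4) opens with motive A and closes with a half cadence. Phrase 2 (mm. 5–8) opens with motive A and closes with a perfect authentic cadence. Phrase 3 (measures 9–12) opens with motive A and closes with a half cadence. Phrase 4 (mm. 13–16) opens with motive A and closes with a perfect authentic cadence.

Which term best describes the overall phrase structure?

The cadence pattern HC–PAC–HC–PAC is weak–strong twice, and phrases 3–4 restate phrases 1–2: a period heard twice, not a double period (which would end weakly at phrase 2).

repeated period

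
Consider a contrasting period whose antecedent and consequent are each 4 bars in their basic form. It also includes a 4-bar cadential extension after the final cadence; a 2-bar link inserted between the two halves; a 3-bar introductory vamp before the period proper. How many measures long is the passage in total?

Basic contrasting period: 4 + 4 = 8 bars.
8 (basic form) + 4 (cadential extension) + 2 (link) + 3 (introduction) = 17.

17 measures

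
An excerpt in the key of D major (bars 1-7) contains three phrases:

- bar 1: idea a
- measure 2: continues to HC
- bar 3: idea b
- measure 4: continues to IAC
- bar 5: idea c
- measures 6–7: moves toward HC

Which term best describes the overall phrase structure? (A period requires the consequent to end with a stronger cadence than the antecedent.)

The final phrase closes with a half cadence, which is not stronger than the preceding imperfect authentic cadence; the 3 phrases lack an overall antecedent–consequent design and so form a phrase group.

phrase group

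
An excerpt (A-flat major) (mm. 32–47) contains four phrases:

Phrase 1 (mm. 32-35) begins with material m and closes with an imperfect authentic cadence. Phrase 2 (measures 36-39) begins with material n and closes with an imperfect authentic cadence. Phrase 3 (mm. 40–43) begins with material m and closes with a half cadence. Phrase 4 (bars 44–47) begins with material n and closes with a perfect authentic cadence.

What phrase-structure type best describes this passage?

parallel double period

Four phrases in two halves: the first half (measures 32–39) ends with an imperfect authentic cadence, the second (mm. 40–47) with a perfect authentic cadence — a large antecedent–consequent pair, i.e. a double period.
Phrase 3 begins with the same material as phrase 1, making it parallel.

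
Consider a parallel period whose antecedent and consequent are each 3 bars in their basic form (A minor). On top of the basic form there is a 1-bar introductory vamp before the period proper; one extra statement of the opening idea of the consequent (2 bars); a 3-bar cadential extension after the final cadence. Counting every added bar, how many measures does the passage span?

12 measures

Basic parallel period: 3 + 3 = 6 bars.
6 (basic form) + 1 (introduction) + 2 (extra statement) + 3 (cadential extension) = 12.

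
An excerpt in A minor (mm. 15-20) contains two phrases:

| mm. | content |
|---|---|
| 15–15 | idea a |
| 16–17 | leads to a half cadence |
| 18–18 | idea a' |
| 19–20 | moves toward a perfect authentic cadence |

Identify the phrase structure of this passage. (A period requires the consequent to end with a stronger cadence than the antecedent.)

Phrase 1 ends with a half cadence (weaker) and phrase 2 with a perfect authentic cadence (stronger): antecedent + consequent = a period.
The two phrases open with the same material (a / a'), so the period is parallel.

parallel period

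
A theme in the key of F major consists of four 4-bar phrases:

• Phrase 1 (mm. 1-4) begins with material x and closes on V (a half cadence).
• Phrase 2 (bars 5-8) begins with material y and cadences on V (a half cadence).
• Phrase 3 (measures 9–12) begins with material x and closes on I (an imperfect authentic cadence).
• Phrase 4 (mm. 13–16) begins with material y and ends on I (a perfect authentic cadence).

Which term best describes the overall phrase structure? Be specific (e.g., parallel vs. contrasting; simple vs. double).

Four phrases in two halves: the first half (measures 1-8) ends with a half cadence, the second (mm. 9–16) with a perfect authentic cadence — a large antecedent–consequent pair, i.e. a double period.
Phrase 3 begins with the same material as phrase 1, making it parallel.

parallel double period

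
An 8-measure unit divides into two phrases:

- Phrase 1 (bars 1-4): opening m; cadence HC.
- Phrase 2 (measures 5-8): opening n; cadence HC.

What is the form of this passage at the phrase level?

phrase group

The second phrase closes with a half cadence, which is not stronger than the first phrase's half cadence; without a weak→strong cadential pair there is no antecedent–consequent relationship, so this is a phrase group rather than a period.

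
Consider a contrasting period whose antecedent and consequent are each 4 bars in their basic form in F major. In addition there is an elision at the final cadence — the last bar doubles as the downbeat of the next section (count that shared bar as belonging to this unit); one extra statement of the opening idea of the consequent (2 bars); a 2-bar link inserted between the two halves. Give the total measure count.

Basic contrasting period: 4 + 4 = 8 bars.
8 (basic form) + 2 (extra statement) + 2 (link) = 12.
The elision shares a bar with the next section but does not change this unit's count.

12 measures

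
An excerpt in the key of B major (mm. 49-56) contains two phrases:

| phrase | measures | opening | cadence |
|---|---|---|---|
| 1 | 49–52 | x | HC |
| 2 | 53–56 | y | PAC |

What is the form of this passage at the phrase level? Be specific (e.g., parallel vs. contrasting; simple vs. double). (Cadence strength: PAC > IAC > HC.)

contrasting period

Phrase 1 ends with a half cadence (weaker) and phrase 2 with a perfect authentic cadence (stronger): antecedent + consequent = a period.
The two phrases open with different material (x / y), so the period is contrasting.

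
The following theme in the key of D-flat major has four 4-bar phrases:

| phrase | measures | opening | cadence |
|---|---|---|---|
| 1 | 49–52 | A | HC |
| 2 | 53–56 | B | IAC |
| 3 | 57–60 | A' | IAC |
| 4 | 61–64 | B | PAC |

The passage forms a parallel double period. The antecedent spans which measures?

measures 49–56

In a double period the four phrases pair into a large antecedent (phrases 1–2, ending imperfect authentic cadence) and a large consequent (phrases 3–4, ending perfect authentic cadence). The antecedent spans mm. 49-56.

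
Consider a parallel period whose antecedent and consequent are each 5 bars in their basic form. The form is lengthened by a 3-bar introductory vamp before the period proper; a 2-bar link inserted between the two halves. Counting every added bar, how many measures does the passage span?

15 measures

Basic parallel period: 5 + 5 = 10 bars.
10 (basic form) + 3 (introduction) + 2 (link) = 15.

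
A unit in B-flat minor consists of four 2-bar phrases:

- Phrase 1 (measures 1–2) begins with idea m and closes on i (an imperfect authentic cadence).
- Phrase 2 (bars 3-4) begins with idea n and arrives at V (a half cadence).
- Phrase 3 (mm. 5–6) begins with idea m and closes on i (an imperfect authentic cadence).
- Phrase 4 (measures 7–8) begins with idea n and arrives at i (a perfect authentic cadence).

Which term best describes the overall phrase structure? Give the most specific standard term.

parallel double period

Four phrases in two halves: the first half (mm. 1–4) ends with a half cadence, the second (mm. 5-8) with a perfect authentic cadence — a large antecedent–consequent pair, i.e. a double period.
Phrase 3 begins with the same material as phrase 1, making it parallel.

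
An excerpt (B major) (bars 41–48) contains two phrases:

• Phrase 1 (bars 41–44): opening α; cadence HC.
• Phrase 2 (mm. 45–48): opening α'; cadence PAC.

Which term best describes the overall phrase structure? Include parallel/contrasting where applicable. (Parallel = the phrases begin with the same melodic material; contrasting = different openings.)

Phrase 1 ends with a half cadence (weaker) and phrase 2 with a perfect authentic cadence (stronger): antecedent + consequent = a period.
The two phrases open with the same material (α / α'), so the period is parallel.

parallel period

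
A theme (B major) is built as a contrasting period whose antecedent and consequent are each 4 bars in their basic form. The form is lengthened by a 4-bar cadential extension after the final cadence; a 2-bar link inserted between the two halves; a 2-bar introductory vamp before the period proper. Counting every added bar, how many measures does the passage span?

Basic contrasting period: 4 + 4 = 8 bars.
8 (basic form) + 4 (cadential extension) + 2 (link) + 2 (introduction) = 16.

16 measures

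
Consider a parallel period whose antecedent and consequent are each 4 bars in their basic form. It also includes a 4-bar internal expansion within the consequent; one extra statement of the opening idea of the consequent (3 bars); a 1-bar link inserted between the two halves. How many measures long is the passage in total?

16 measures

Basic parallel period: 4 + 4 = 8 bars.
8 (basic form) + 4 (internal expansion) + 3 (extra statement) + 1 (link) = 16.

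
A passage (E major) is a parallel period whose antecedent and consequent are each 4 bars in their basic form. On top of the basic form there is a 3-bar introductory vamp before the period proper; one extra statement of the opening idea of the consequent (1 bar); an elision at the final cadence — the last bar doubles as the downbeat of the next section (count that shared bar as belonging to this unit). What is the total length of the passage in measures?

Basic parallel period: 4 + 4 = 8 bars.
8 (basic form) + 3 (introduction) + 1 (extra statement) = 12.
The elision shares a bar with the next section but does not change this unit's count.

12 measures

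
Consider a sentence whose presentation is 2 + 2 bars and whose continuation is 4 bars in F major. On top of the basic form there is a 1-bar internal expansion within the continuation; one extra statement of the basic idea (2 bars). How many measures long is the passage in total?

Basic sentence: 2 + 2 + 4 = 8 bars.
8 (basic form) + 1 (internal expansion) + 2 (extra statement) = 11.

11 measures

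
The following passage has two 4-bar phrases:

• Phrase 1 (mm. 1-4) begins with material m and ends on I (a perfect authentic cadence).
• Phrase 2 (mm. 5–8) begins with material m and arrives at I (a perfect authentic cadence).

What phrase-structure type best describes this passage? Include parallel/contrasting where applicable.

Both phrases have the same opening (m) and the same cadence (perfect authentic cadence): the second is a restatement, not a consequent, so this is a repeated phrase rather than a period.

repeated phrase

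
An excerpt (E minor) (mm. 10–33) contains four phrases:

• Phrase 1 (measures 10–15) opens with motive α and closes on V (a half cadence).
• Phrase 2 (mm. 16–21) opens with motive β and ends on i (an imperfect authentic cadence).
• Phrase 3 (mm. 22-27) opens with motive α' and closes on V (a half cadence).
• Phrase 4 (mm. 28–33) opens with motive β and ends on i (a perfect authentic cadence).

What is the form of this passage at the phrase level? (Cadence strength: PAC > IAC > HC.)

Four phrases in two halves: the first half (bars 10–21) ends with an imperfect authentic cadence, the second (mm. 22-33) with a perfect authentic cadence — a large antecedent–consequent pair, i.e. a double period.
Phrase 3 begins with the same material as phrase 1, making it parallel.

parallel double period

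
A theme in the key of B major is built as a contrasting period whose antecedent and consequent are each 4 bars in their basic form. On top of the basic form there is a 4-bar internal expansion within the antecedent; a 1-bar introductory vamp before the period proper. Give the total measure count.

Basic contrasting period: 4 + 4 = 8 bars.
8 (basic form) + 4 (internal expansion) + 1 (introduction) = 13.

13 measures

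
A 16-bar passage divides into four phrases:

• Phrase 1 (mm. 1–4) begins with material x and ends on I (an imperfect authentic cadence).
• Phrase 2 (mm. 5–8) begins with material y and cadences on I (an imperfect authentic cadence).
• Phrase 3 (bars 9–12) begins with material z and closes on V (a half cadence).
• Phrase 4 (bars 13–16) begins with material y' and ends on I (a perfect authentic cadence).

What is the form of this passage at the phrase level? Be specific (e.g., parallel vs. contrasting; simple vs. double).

contrasting double period

Four phrases in two halves: the first half (mm. 1–8) ends with an imperfect authentic cadence, the second (bars 9–16) with a perfect authentic cadence — a large antecedent–consequent pair, i.e. a double period.
Phrase 3 begins with different material from phrase 1, making it contrasting.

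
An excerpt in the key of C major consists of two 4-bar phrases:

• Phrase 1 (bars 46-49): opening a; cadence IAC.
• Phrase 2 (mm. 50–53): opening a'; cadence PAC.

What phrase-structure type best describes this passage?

Phrase 1 ends with an imperfect authentic cadence (weaker) and phrase 2 with a perfect authentic cadence (stronger): antecedent + consequent = a period.
The two phrases open with the same material (a / a'), so the period is parallel.

parallel period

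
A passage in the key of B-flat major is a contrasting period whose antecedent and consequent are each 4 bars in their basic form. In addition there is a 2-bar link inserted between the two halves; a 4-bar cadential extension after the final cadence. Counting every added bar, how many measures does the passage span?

14 measures

Basic contrasting period: 4 + 4 = 8 bars.
8 (basic form) + 2 (link) + 4 (cadential extension) = 14.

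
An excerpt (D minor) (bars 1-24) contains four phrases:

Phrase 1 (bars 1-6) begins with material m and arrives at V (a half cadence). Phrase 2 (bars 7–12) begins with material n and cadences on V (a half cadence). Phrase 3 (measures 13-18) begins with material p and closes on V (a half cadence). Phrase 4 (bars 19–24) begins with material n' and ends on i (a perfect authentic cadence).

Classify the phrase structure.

contrasting double period

Four phrases in two halves: the first half (measures 1–12) ends with a half cadence, the second (mm. 13–24) with a perfect authentic cadence — a large antecedent–consequent pair, i.e. a double period.
Phrase 3 begins with different material from phrase 1, making it contrasting.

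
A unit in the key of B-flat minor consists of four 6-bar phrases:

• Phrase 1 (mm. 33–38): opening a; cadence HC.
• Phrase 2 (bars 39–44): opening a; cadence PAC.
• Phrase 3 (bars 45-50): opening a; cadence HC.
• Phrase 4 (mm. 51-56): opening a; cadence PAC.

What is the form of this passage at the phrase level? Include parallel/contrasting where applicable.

repeated period

The cadence pattern HC–PAC–HC–PAC is weak–strong twice, and phrases 3–4 restate phrases 1–2: a period heard twice, not a double period (which would end weakly at phrase 2).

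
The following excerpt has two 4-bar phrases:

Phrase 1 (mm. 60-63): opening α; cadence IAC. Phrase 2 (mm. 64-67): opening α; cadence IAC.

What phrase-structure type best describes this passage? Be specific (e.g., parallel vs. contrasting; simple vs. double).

Both phrases have the same opening (α) and the same cadence (imperfect authentic cadence): the second is a restatement, not a consequent, so this is a repeated phrase rather than a period.

repeated phrase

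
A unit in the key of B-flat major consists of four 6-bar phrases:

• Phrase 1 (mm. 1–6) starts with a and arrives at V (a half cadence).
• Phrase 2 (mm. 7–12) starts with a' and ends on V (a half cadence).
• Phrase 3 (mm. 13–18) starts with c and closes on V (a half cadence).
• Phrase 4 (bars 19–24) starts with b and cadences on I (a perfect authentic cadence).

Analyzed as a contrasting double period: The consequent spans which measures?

In a double period the four phrases pair into a large antecedent (phrases 1–2, ending half cadence) and a large consequent (phrases 3–4, ending perfect authentic cadence). The consequent spans mm. 13–24.

measures 13–24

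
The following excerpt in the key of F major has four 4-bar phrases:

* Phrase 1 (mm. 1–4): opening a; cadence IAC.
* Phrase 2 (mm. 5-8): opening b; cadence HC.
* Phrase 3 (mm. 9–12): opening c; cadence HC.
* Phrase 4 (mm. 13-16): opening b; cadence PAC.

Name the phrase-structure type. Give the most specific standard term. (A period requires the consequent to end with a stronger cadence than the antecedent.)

Four phrases in two halves: the first half (bars 1-8) ends with a half cadence, the second (mm. 9–16) with a perfect authentic cadence — a large antecedent–consequent pair, i.e. a double period.
Phrase 3 begins with different material from phrase 1, making it contrasting.

contrasting double period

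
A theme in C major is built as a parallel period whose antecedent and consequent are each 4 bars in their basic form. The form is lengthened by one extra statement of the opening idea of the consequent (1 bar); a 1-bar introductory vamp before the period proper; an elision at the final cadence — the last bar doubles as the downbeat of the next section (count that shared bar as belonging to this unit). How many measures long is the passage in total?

Basic parallel period: 4 + 4 = 8 bars.
8 (basic form) + 1 (extra statement) + 1 (introduction) = 10.
The elision shares a bar with the next section but does not change this unit's count.

10 measures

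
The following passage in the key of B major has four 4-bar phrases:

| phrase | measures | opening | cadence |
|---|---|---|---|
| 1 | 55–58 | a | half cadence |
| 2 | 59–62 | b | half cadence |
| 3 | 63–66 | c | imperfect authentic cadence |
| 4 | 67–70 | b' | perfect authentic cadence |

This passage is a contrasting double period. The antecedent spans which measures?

measures 55–62

In a double period the four phrases pair into a large antecedent (phrases 1–2, ending half cadence) and a large consequent (phrases 3–4, ending perfect authentic cadence). The antecedent spans measures 55–62.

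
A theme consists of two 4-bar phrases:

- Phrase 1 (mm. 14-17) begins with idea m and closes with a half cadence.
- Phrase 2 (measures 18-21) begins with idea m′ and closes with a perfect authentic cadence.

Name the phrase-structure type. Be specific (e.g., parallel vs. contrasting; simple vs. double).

parallel period

Phrase 1 ends with a half cadence (weaker) and phrase 2 with a perfect authentic cadence (stronger): antecedent + consequent = a period.
The two phrases open with the same material (m / m′), so the period is parallel.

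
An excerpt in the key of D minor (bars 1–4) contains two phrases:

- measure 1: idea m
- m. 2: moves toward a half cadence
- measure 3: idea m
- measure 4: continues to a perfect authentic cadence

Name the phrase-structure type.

Phrase 1 ends with a half cadence (weaker) and phrase 2 with a perfect authentic cadence (stronger): antecedent + consequent = a period.
The two phrases open with the same material (m / m), so the period is parallel.

parallel period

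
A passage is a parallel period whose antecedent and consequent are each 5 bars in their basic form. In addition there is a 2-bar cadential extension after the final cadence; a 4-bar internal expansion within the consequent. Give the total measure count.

Basic parallel period: 5 + 5 = 10 bars.
10 (basic form) + 2 (cadential extension) + 4 (internal expansion) = 16.

16 measures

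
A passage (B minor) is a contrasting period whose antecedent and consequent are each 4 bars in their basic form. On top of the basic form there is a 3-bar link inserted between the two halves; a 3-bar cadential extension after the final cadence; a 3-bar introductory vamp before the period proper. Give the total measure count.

17 measures

Basic contrasting period: 4 + 4 = 8 bars.
8 (basic form) + 3 (link) + 3 (cadential extension) + 3 (introduction) = 17.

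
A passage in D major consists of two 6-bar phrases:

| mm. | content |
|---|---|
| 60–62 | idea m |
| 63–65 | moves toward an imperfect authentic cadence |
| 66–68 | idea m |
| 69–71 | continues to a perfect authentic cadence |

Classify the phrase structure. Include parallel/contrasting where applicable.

parallel period

Phrase 1 ends with an imperfect authentic cadence (weaker) and phrase 2 with a perfect authentic cadence (stronger): antecedent + consequent = a period.
The two phrases open with the same material (m / m), so the period is parallel.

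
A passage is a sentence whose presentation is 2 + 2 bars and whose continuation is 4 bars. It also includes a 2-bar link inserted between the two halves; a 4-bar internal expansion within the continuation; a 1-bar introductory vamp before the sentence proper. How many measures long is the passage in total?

Basic sentence: 2 + 2 + 4 = 8 bars.
8 (basic form) + 2 (link) + 4 (internal expansion) + 1 (introduction) = 15.

15 measures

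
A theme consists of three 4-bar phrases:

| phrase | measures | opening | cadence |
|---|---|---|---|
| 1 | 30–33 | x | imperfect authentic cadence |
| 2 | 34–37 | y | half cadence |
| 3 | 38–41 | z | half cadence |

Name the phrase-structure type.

phrase group

The final phrase closes with a half cadence, which is not stronger than the preceding half cadence; the 3 phrases lack an overall antecedent–consequent design and so form a phrase group.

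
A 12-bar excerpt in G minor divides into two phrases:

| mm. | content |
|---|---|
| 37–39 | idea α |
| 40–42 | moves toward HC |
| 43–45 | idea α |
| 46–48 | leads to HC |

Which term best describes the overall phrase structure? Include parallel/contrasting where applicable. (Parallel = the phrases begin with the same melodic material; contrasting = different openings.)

repeated phrase

Both phrases have the same opening (α) and the same cadence (half cadence): the second is a restatement, not a consequent, so this is a repeated phrase rather than a period.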